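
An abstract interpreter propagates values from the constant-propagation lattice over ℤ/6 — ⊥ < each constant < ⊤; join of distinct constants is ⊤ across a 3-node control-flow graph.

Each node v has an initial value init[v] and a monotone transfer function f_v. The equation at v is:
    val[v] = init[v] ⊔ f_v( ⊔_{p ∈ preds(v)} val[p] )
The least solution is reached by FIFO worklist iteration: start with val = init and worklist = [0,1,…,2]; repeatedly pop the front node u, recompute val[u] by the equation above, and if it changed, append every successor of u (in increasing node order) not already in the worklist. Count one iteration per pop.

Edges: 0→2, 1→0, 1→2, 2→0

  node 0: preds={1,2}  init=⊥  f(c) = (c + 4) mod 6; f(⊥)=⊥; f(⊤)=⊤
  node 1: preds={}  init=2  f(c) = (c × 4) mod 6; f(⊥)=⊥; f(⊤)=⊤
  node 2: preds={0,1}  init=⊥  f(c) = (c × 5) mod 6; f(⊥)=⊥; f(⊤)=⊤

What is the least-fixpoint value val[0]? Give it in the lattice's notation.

Trace (5 dequeues):
  [1] u=0 | in 2 | out 0 | prev ⊥ | push {}
  [2] u=1 | in ⊥ | out 2 | ==
  [3] u=2 | in ⊤ | out ⊤ | prev ⊥ | push {0}
  [4] u=0 | in ⊤ | out ⊤ | prev 0 | push {2}
  [5] u=2 | in ⊤ | out ⊤ | ==

Converged values:
  [0] ⊤
  [1] 2
  [2] ⊤

⊤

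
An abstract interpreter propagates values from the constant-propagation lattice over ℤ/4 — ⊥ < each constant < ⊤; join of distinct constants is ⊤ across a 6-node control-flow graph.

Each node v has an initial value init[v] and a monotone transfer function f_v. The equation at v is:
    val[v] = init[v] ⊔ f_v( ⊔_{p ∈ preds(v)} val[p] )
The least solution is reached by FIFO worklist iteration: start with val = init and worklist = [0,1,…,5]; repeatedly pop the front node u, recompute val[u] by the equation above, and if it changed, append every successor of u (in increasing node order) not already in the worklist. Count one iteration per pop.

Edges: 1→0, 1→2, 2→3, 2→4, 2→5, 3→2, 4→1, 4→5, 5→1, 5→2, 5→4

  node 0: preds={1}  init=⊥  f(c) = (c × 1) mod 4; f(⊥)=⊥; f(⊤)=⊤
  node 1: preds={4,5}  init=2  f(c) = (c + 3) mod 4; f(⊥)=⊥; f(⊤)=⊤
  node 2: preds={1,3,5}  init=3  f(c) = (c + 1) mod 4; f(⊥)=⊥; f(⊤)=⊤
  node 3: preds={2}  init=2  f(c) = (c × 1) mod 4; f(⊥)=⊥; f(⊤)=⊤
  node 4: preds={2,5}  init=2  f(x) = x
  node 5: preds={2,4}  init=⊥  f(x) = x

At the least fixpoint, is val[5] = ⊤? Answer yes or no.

Trace (10 dequeues):
  [1] u=0 | in 2 | out 2 | prev ⊥ | push {}
  [2] u=1 | in 2 | out ⊤ | prev 2 | push {0}
  [3] u=2 | in ⊤ | out ⊤ | prev 3 | push {}
  [4] u=3 | in ⊤ | out ⊤ | prev 2 | push {2}
  [5] u=4 | in ⊤ | out ⊤ | prev 2 | push {1}
  [6] u=5 | in ⊤ | out ⊤ | prev ⊥ | push {4}
  [7] u=0 | in ⊤ | out ⊤ | prev 2 | push {}
  [8] u=2 | in ⊤ | out ⊤ | ==
  [9] u=1 | in ⊤ | out ⊤ | ==
  [10] u=4 | in ⊤ | out ⊤ | ==

Converged values:
  [0] ⊤
  [1] ⊤
  [2] ⊤
  [3] ⊤
  [4] ⊤
  [5] ⊤

yes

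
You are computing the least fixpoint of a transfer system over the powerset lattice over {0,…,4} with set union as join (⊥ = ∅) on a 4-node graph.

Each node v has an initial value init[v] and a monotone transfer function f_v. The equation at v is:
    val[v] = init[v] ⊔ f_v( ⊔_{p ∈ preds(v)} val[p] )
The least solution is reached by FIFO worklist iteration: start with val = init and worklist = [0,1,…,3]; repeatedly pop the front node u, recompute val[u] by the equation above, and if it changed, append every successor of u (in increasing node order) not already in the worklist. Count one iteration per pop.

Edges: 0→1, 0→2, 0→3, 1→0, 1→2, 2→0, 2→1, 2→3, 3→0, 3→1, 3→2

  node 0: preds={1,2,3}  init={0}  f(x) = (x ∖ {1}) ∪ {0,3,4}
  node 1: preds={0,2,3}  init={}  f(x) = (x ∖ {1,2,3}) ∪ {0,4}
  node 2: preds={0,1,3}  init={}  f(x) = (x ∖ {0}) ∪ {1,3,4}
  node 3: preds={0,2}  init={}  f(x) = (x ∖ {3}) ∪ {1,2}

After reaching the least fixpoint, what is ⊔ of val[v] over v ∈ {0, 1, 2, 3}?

Worklist (10 pops):
  #1 pop 0: in={} → {0,3,4} (was {0}); enqueue []
  #2 pop 1: in={0,3,4} → {0,4} (was {}); enqueue [0]
  #3 pop 2: in={0,3,4} → {1,3,4} (was {}); enqueue [1]
  #4 pop 3: in={0,1,3,4} → {0,1,2,4} (was {}); enqueue [2]
  #5 pop 0: in={0,1,2,3,4} → {0,2,3,4} (was {0,3,4}); enqueue [3]
  #6 pop 1: in={0,1,2,3,4} → {0,4} (no change)
  #7 pop 2: in={0,1,2,3,4} → {1,2,3,4} (was {1,3,4}); enqueue [0,1]
  #8 pop 3: in={0,1,2,3,4} → {0,1,2,4} (no change)
  #9 pop 0: in={0,1,2,3,4} → {0,2,3,4} (no change)
  #10 pop 1: in={0,1,2,3,4} → {0,4} (no change)

Fixpoint:
  val[0] = {0,2,3,4}
  val[1] = {0,4}
  val[2] = {1,2,3,4}
  val[3] = {0,1,2,4}

{0,1,2,3,4}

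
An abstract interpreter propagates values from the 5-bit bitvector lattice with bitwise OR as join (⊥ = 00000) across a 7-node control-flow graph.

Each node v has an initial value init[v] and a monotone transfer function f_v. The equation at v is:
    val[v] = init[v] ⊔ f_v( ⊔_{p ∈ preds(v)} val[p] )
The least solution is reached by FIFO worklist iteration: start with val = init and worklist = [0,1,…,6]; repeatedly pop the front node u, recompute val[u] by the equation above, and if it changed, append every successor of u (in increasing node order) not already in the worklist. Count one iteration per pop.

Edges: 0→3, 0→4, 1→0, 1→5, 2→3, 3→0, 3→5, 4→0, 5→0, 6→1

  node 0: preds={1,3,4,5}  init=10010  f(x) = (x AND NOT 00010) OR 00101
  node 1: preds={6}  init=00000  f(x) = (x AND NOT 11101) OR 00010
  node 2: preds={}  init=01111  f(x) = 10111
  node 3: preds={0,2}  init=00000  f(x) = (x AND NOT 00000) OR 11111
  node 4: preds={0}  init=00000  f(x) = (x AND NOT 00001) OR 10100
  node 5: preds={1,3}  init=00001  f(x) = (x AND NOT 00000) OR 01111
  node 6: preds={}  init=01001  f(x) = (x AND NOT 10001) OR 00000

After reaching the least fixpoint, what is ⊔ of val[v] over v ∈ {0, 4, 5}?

Worklist (11 pops):
  #1 pop 0: in=00001 → 10111 (was 10010); enqueue []
  #2 pop 1: in=01001 → 00010 (was 00000); enqueue [0]
  #3 pop 2: in=00000 → 11111 (was 01111); enqueue []
  #4 pop 3: in=11111 → 11111 (was 00000); enqueue []
  #5 pop 4: in=10111 → 10110 (was 00000); enqueue []
  #6 pop 5: in=11111 → 11111 (was 00001); enqueue []
  #7 pop 6: in=00000 → 01001 (no change)
  #8 pop 0: in=11111 → 11111 (was 10111); enqueue [3,4]
  #9 pop 3: in=11111 → 11111 (no change)
  #10 pop 4: in=11111 → 11110 (was 10110); enqueue [0]
  #11 pop 0: in=11111 → 11111 (no change)

Fixpoint:
  val[0] = 11111
  val[1] = 00010
  val[2] = 11111
  val[3] = 11111
  val[4] = 11110
  val[5] = 11111
  val[6] = 01001

11111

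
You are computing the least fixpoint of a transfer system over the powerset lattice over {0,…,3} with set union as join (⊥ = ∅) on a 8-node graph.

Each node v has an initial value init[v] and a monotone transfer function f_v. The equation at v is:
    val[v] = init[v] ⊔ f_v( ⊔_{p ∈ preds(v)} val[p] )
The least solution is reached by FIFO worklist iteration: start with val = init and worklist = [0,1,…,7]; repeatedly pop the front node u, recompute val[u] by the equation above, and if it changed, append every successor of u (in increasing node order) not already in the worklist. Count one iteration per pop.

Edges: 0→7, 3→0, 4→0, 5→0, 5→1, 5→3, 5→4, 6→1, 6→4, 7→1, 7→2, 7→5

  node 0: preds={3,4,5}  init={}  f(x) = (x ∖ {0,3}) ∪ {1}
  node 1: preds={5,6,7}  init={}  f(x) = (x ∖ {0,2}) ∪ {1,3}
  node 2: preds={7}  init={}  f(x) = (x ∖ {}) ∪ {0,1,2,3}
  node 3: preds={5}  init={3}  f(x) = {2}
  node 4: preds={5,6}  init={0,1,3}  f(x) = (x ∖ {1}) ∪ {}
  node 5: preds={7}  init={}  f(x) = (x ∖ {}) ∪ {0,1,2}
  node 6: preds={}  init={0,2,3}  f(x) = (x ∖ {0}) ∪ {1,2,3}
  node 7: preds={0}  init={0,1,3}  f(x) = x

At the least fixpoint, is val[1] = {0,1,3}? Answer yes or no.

no

Worklist (16 pops):
  #1 pop 0: in={0,1,3} → {1} (was {}); enqueue []
  #2 pop 1: in={0,1,2,3} → {1,3} (was {}); enqueue []
  #3 pop 2: in={0,1,3} → {0,1,2,3} (was {}); enqueue []
  #4 pop 3: in={} → {2,3} (was {3}); enqueue [0]
  #5 pop 4: in={0,2,3} → {0,1,2,3} (was {0,1,3}); enqueue []
  #6 pop 5: in={0,1,3} → {0,1,2,3} (was {}); enqueue [1,3,4]
  #7 pop 6: in={} → {0,1,2,3} (was {0,2,3}); enqueue []
  #8 pop 7: in={1} → {0,1,3} (no change)
  #9 pop 0: in={0,1,2,3} → {1,2} (was {1}); enqueue [7]
  #10 pop 1: in={0,1,2,3} → {1,3} (no change)
  #11 pop 3: in={0,1,2,3} → {2,3} (no change)
  #12 pop 4: in={0,1,2,3} → {0,1,2,3} (no change)
  #13 pop 7: in={1,2} → {0,1,2,3} (was {0,1,3}); enqueue [1,2,5]
  #14 pop 1: in={0,1,2,3} → {1,3} (no change)
  #15 pop 2: in={0,1,2,3} → {0,1,2,3} (no change)
  #16 pop 5: in={0,1,2,3} → {0,1,2,3} (no change)

Fixpoint:
  val[0] = {1,2}
  val[1] = {1,3}
  val[2] = {0,1,2,3}
  val[3] = {2,3}
  val[4] = {0,1,2,3}
  val[5] = {0,1,2,3}
  val[6] = {0,1,2,3}
  val[7] = {0,1,2,3}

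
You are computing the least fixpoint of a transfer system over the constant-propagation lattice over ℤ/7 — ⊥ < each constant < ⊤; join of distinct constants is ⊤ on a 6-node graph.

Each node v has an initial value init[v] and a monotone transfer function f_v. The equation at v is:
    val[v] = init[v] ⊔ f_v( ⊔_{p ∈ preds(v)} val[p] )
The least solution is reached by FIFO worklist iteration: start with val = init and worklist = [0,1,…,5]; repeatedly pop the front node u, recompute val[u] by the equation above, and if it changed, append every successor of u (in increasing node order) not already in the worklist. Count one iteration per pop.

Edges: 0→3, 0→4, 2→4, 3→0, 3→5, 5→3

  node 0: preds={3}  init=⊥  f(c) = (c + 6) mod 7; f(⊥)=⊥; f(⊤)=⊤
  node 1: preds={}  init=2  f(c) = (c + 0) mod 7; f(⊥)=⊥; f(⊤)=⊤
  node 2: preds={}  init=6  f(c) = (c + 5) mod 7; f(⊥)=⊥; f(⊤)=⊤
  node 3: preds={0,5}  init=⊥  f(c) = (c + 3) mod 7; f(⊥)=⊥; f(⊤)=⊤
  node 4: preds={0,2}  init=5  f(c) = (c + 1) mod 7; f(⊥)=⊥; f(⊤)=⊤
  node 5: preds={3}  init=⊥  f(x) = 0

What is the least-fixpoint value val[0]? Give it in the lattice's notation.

⊤

Worklist (15 pops):
  #1 pop 0: in=⊥ → ⊥ (no change)
  #2 pop 1: in=⊥ → 2 (no change)
  #3 pop 2: in=⊥ → 6 (no change)
  #4 pop 3: in=⊥ → ⊥ (no change)
  #5 pop 4: in=6 → ⊤ (was 5); enqueue []
  #6 pop 5: in=⊥ → 0 (was ⊥); enqueue [3]
  #7 pop 3: in=0 → 3 (was ⊥); enqueue [0,5]
  #8 pop 0: in=3 → 2 (was ⊥); enqueue [3,4]
  #9 pop 5: in=3 → 0 (no change)
  #10 pop 3: in=⊤ → ⊤ (was 3); enqueue [0,5]
  #11 pop 4: in=⊤ → ⊤ (no change)
  #12 pop 0: in=⊤ → ⊤ (was 2); enqueue [3,4]
  #13 pop 5: in=⊤ → 0 (no change)
  #14 pop 3: in=⊤ → ⊤ (no change)
  #15 pop 4: in=⊤ → ⊤ (no change)

Fixpoint:
  val[0] = ⊤
  val[1] = 2
  val[2] = 6
  val[3] = ⊤
  val[4] = ⊤
  val[5] = 0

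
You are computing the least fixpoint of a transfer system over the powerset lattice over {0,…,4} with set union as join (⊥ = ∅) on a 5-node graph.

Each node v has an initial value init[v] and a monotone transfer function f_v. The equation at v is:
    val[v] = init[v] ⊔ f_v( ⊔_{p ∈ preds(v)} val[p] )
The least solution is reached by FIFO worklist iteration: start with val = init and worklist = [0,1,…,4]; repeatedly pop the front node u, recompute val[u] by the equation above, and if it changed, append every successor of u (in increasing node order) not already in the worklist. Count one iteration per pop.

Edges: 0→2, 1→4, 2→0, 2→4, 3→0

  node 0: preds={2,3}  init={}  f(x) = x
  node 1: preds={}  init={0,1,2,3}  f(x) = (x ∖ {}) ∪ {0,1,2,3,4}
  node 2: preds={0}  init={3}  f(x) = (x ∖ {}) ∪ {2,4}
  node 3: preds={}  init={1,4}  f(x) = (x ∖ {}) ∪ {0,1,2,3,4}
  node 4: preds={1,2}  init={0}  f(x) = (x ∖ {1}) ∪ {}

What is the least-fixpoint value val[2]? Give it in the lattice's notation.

Worklist (9 pops):
  #1 pop 0: in={1,3,4} → {1,3,4} (was {}); enqueue []
  #2 pop 1: in={} → {0,1,2,3,4} (was {0,1,2,3}); enqueue []
  #3 pop 2: in={1,3,4} → {1,2,3,4} (was {3}); enqueue [0]
  #4 pop 3: in={} → {0,1,2,3,4} (was {1,4}); enqueue []
  #5 pop 4: in={0,1,2,3,4} → {0,2,3,4} (was {0}); enqueue []
  #6 pop 0: in={0,1,2,3,4} → {0,1,2,3,4} (was {1,3,4}); enqueue [2]
  #7 pop 2: in={0,1,2,3,4} → {0,1,2,3,4} (was {1,2,3,4}); enqueue [0,4]
  #8 pop 0: in={0,1,2,3,4} → {0,1,2,3,4} (no change)
  #9 pop 4: in={0,1,2,3,4} → {0,2,3,4} (no change)

Fixpoint:
  val[0] = {0,1,2,3,4}
  val[1] = {0,1,2,3,4}
  val[2] = {0,1,2,3,4}
  val[3] = {0,1,2,3,4}
  val[4] = {0,2,3,4}

{0,1,2,3,4}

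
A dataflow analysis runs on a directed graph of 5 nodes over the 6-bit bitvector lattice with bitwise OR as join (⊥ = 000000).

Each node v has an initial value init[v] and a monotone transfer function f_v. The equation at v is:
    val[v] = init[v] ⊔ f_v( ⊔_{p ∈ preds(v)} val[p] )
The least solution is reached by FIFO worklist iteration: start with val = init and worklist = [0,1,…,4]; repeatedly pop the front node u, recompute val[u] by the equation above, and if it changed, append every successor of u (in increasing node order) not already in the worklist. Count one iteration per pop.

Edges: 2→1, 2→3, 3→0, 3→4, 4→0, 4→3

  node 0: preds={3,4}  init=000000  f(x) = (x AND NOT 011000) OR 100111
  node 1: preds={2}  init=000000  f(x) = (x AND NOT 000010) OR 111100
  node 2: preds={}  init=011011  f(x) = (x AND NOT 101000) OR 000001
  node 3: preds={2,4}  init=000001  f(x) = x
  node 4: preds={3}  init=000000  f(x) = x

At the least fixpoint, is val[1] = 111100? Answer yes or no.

no

Iteration log — 7 steps:
  step 1. node 0  ⊔preds=000001  new=100111  old=000000  +wl: 
  step 2. node 1  ⊔preds=011011  new=111101  old=000000  +wl: 
  step 3. node 2  ⊔preds=000000  new=011011  stable
  step 4. node 3  ⊔preds=011011  new=011011  old=000001  +wl: 0
  step 5. node 4  ⊔preds=011011  new=011011  old=000000  +wl: 3
  step 6. node 0  ⊔preds=011011  new=100111  stable
  step 7. node 3  ⊔preds=011011  new=011011  stable

Least fixpoint reached:
  node 0: 100111
  node 1: 111101
  node 2: 011011
  node 3: 011011
  node 4: 011011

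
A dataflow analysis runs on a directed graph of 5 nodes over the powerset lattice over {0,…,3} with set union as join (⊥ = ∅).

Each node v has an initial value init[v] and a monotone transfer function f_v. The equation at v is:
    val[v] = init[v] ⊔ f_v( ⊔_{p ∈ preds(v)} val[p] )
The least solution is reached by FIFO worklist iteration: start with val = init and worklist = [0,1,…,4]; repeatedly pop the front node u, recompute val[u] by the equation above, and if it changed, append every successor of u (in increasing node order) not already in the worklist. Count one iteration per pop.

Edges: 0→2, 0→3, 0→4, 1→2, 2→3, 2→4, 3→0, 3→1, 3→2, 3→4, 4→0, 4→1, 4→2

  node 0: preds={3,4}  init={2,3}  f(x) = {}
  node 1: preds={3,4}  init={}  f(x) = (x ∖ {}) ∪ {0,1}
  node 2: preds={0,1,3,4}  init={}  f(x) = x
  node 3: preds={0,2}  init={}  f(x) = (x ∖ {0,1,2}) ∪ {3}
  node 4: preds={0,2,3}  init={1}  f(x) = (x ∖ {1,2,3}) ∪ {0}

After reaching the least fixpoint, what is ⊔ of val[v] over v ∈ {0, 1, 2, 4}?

Trace (8 dequeues):
  [1] u=0 | in {1} | out {2,3} | ==
  [2] u=1 | in {1} | out {0,1} | prev {} | push {}
  [3] u=2 | in {0,1,2,3} | out {0,1,2,3} | prev {} | push {}
  [4] u=3 | in {0,1,2,3} | out {3} | prev {} | push {0,1,2}
  [5] u=4 | in {0,1,2,3} | out {0,1} | prev {1} | push {}
  [6] u=0 | in {0,1,3} | out {2,3} | ==
  [7] u=1 | in {0,1,3} | out {0,1,3} | prev {0,1} | push {}
  [8] u=2 | in {0,1,2,3} | out {0,1,2,3} | ==

Converged values:
  [0] {2,3}
  [1] {0,1,3}
  [2] {0,1,2,3}
  [3] {3}
  [4] {0,1}

{0,1,2,3}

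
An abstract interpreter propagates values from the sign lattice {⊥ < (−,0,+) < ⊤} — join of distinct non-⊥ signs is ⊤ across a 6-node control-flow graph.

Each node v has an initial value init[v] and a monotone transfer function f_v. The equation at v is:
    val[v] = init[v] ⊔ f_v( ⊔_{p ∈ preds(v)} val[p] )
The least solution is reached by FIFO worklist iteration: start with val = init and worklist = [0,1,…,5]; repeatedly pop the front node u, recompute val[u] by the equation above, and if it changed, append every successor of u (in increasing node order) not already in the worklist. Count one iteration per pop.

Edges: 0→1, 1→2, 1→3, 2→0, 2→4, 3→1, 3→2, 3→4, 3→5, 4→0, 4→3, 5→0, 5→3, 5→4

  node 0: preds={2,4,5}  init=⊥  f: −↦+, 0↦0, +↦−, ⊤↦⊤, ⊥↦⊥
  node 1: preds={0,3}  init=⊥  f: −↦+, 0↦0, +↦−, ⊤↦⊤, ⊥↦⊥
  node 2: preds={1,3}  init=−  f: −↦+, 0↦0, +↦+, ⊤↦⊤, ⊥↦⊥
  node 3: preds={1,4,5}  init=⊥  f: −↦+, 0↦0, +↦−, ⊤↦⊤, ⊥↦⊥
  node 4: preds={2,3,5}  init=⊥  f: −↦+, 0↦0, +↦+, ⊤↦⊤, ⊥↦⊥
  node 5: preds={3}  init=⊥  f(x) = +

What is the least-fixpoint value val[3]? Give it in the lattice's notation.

⊤

Iteration log — 14 steps:
  step 1. node 0  ⊔preds=−  new=+  old=⊥  +wl: 
  step 2. node 1  ⊔preds=+  new=−  old=⊥  +wl: 
  step 3. node 2  ⊔preds=−  new=⊤  old=−  +wl: 0
  step 4. node 3  ⊔preds=−  new=+  old=⊥  +wl: 1,2
  step 5. node 4  ⊔preds=⊤  new=⊤  old=⊥  +wl: 3
  step 6. node 5  ⊔preds=+  new=+  old=⊥  +wl: 4
  step 7. node 0  ⊔preds=⊤  new=⊤  old=+  +wl: 
  step 8. node 1  ⊔preds=⊤  new=⊤  old=−  +wl: 
  step 9. node 2  ⊔preds=⊤  new=⊤  stable
  step 10. node 3  ⊔preds=⊤  new=⊤  old=+  +wl: 1,2,5
  step 11. node 4  ⊔preds=⊤  new=⊤  stable
  step 12. node 1  ⊔preds=⊤  new=⊤  stable
  step 13. node 2  ⊔preds=⊤  new=⊤  stable
  step 14. node 5  ⊔preds=⊤  new=+  stable

Least fixpoint reached:
  node 0: ⊤
  node 1: ⊤
  node 2: ⊤
  node 3: ⊤
  node 4: ⊤
  node 5: +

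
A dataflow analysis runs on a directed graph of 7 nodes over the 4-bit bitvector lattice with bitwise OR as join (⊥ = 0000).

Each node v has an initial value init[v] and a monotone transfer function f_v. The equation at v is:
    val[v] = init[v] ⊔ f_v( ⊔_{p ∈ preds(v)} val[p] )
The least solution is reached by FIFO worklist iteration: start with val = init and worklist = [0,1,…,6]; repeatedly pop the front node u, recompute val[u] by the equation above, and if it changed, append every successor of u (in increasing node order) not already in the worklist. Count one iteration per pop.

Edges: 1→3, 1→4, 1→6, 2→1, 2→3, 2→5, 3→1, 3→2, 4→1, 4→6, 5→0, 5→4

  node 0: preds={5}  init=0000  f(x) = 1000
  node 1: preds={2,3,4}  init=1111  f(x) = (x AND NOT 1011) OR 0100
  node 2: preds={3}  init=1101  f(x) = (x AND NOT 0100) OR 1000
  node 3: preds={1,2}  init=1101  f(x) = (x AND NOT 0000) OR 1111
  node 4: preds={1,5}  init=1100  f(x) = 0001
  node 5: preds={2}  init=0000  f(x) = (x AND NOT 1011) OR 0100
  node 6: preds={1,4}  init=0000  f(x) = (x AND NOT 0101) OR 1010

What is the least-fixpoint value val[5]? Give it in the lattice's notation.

Iteration log — 14 steps:
  step 1. node 0  ⊔preds=0000  new=1000  old=0000  +wl: 
  step 2. node 1  ⊔preds=1101  new=1111  stable
  step 3. node 2  ⊔preds=1101  new=1101  stable
  step 4. node 3  ⊔preds=1111  new=1111  old=1101  +wl: 1,2
  step 5. node 4  ⊔preds=1111  new=1101  old=1100  +wl: 
  step 6. node 5  ⊔preds=1101  new=0100  old=0000  +wl: 0,4
  step 7. node 6  ⊔preds=1111  new=1010  old=0000  +wl: 
  step 8. node 1  ⊔preds=1111  new=1111  stable
  step 9. node 2  ⊔preds=1111  new=1111  old=1101  +wl: 1,3,5
  step 10. node 0  ⊔preds=0100  new=1000  stable
  step 11. node 4  ⊔preds=1111  new=1101  stable
  step 12. node 1  ⊔preds=1111  new=1111  stable
  step 13. node 3  ⊔preds=1111  new=1111  stable
  step 14. node 5  ⊔preds=1111  new=0100  stable

Least fixpoint reached:
  node 0: 1000
  node 1: 1111
  node 2: 1111
  node 3: 1111
  node 4: 1101
  node 5: 0100
  node 6: 1010

0100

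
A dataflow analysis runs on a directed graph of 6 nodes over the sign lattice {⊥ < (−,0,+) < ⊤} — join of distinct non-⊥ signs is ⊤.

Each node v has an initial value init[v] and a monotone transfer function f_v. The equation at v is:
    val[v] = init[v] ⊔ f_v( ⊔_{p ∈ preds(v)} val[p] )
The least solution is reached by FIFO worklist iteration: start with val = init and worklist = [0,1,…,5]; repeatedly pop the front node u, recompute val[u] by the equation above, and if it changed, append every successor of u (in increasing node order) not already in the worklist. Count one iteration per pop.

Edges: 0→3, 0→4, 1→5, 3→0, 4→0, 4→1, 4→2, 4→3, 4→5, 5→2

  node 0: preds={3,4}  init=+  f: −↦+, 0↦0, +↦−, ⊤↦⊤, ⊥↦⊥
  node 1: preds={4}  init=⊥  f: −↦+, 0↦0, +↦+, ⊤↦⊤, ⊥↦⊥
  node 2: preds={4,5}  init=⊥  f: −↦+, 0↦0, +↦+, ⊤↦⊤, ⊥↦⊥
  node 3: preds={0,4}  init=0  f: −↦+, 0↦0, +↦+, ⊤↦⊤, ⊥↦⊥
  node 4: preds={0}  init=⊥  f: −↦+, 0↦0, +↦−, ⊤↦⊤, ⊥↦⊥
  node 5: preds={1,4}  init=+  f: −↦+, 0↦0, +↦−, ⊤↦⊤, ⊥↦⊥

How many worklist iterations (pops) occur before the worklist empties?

Worklist (11 pops):
  #1 pop 0: in=0 → ⊤ (was +); enqueue []
  #2 pop 1: in=⊥ → ⊥ (no change)
  #3 pop 2: in=+ → + (was ⊥); enqueue []
  #4 pop 3: in=⊤ → ⊤ (was 0); enqueue [0]
  #5 pop 4: in=⊤ → ⊤ (was ⊥); enqueue [1,2,3]
  #6 pop 5: in=⊤ → ⊤ (was +); enqueue []
  #7 pop 0: in=⊤ → ⊤ (no change)
  #8 pop 1: in=⊤ → ⊤ (was ⊥); enqueue [5]
  #9 pop 2: in=⊤ → ⊤ (was +); enqueue []
  #10 pop 3: in=⊤ → ⊤ (no change)
  #11 pop 5: in=⊤ → ⊤ (no change)

Fixpoint:
  val[0] = ⊤
  val[1] = ⊤
  val[2] = ⊤
  val[3] = ⊤
  val[4] = ⊤
  val[5] = ⊤

11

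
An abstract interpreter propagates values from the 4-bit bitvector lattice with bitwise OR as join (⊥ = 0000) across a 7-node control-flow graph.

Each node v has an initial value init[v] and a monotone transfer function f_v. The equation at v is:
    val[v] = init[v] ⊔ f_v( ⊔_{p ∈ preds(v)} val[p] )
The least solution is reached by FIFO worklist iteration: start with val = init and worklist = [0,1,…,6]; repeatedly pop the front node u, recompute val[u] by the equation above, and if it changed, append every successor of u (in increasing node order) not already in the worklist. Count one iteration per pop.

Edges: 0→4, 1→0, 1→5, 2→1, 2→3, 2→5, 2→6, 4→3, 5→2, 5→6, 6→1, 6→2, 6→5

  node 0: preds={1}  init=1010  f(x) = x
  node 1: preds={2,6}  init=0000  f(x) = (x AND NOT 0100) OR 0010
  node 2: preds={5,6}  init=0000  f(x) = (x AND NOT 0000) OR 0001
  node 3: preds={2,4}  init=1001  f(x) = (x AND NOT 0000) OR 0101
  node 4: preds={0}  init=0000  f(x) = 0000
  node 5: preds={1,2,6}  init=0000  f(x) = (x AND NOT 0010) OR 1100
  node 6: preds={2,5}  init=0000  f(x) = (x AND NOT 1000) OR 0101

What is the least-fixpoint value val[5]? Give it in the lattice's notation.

1101

Worklist (18 pops):
  #1 pop 0: in=0000 → 1010 (no change)
  #2 pop 1: in=0000 → 0010 (was 0000); enqueue [0]
  #3 pop 2: in=0000 → 0001 (was 0000); enqueue [1]
  #4 pop 3: in=0001 → 1101 (was 1001); enqueue []
  #5 pop 4: in=1010 → 0000 (no change)
  #6 pop 5: in=0011 → 1101 (was 0000); enqueue [2]
  #7 pop 6: in=1101 → 0101 (was 0000); enqueue [5]
  #8 pop 0: in=0010 → 1010 (no change)
  #9 pop 1: in=0101 → 0011 (was 0010); enqueue [0]
  #10 pop 2: in=1101 → 1101 (was 0001); enqueue [1,3,6]
  #11 pop 5: in=1111 → 1101 (no change)
  #12 pop 0: in=0011 → 1011 (was 1010); enqueue [4]
  #13 pop 1: in=1101 → 1011 (was 0011); enqueue [0,5]
  #14 pop 3: in=1101 → 1101 (no change)
  #15 pop 6: in=1101 → 0101 (no change)
  #16 pop 4: in=1011 → 0000 (no change)
  #17 pop 0: in=1011 → 1011 (no change)
  #18 pop 5: in=1111 → 1101 (no change)

Fixpoint:
  val[0] = 1011
  val[1] = 1011
  val[2] = 1101
  val[3] = 1101
  val[4] = 0000
  val[5] = 1101
  val[6] = 0101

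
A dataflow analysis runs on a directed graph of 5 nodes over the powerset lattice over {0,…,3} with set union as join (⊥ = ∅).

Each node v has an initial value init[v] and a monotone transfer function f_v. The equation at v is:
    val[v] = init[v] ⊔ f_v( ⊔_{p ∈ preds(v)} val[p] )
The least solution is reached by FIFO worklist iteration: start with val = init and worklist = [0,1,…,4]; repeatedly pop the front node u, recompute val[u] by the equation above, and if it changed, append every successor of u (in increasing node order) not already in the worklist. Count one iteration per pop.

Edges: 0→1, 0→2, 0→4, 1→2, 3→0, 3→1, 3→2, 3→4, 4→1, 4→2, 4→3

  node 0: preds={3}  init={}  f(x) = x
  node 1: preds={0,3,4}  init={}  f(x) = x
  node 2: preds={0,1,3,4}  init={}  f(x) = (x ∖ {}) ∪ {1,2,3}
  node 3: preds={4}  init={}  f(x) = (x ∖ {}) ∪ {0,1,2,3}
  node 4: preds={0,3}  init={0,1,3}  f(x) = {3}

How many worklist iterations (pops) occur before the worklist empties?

9

Worklist (9 pops):
  #1 pop 0: in={} → {} (no change)
  #2 pop 1: in={0,1,3} → {0,1,3} (was {}); enqueue []
  #3 pop 2: in={0,1,3} → {0,1,2,3} (was {}); enqueue []
  #4 pop 3: in={0,1,3} → {0,1,2,3} (was {}); enqueue [0,1,2]
  #5 pop 4: in={0,1,2,3} → {0,1,3} (no change)
  #6 pop 0: in={0,1,2,3} → {0,1,2,3} (was {}); enqueue [4]
  #7 pop 1: in={0,1,2,3} → {0,1,2,3} (was {0,1,3}); enqueue []
  #8 pop 2: in={0,1,2,3} → {0,1,2,3} (no change)
  #9 pop 4: in={0,1,2,3} → {0,1,3} (no change)

Fixpoint:
  val[0] = {0,1,2,3}
  val[1] = {0,1,2,3}
  val[2] = {0,1,2,3}
  val[3] = {0,1,2,3}
  val[4] = {0,1,3}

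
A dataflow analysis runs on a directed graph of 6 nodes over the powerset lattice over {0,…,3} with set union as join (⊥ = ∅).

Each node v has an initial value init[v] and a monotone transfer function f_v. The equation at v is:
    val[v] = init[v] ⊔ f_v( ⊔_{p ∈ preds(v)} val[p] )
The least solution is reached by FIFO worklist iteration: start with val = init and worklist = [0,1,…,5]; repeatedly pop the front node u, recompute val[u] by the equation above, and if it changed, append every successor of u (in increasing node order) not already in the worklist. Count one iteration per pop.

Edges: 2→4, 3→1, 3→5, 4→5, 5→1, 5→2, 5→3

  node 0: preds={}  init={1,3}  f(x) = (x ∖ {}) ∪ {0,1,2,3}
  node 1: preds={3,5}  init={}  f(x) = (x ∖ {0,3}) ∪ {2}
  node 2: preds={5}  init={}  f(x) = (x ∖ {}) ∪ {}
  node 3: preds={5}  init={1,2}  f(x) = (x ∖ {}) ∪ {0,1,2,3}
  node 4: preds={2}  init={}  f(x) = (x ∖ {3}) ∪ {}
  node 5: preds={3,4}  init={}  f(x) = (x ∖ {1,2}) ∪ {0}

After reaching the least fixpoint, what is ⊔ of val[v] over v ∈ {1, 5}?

{0,1,2,3}

Worklist (11 pops):
  #1 pop 0: in={} → {0,1,2,3} (was {1,3}); enqueue []
  #2 pop 1: in={1,2} → {1,2} (was {}); enqueue []
  #3 pop 2: in={} → {} (no change)
  #4 pop 3: in={} → {0,1,2,3} (was {1,2}); enqueue [1]
  #5 pop 4: in={} → {} (no change)
  #6 pop 5: in={0,1,2,3} → {0,3} (was {}); enqueue [2,3]
  #7 pop 1: in={0,1,2,3} → {1,2} (no change)
  #8 pop 2: in={0,3} → {0,3} (was {}); enqueue [4]
  #9 pop 3: in={0,3} → {0,1,2,3} (no change)
  #10 pop 4: in={0,3} → {0} (was {}); enqueue [5]
  #11 pop 5: in={0,1,2,3} → {0,3} (no change)

Fixpoint:
  val[0] = {0,1,2,3}
  val[1] = {1,2}
  val[2] = {0,3}
  val[3] = {0,1,2,3}
  val[4] = {0}
  val[5] = {0,3}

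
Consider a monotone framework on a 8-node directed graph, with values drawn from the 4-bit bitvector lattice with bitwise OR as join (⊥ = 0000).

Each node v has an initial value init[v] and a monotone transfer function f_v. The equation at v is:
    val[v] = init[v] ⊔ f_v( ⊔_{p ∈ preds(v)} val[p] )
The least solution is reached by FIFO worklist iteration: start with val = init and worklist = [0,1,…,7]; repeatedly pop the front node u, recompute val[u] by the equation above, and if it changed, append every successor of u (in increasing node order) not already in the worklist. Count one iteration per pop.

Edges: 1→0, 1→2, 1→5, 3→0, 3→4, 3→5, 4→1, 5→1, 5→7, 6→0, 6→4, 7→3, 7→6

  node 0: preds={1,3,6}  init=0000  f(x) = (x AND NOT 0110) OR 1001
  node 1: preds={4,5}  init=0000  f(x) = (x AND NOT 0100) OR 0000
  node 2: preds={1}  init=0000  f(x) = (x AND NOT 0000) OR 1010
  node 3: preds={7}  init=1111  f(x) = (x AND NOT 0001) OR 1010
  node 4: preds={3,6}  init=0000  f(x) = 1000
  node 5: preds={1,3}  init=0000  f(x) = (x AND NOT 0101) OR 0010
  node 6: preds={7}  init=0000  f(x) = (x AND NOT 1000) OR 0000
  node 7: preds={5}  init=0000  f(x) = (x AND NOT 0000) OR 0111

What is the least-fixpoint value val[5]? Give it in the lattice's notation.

1010

Worklist (15 pops):
  #1 pop 0: in=1111 → 1001 (was 0000); enqueue []
  #2 pop 1: in=0000 → 0000 (no change)
  #3 pop 2: in=0000 → 1010 (was 0000); enqueue []
  #4 pop 3: in=0000 → 1111 (no change)
  #5 pop 4: in=1111 → 1000 (was 0000); enqueue [1]
  #6 pop 5: in=1111 → 1010 (was 0000); enqueue []
  #7 pop 6: in=0000 → 0000 (no change)
  #8 pop 7: in=1010 → 1111 (was 0000); enqueue [3,6]
  #9 pop 1: in=1010 → 1010 (was 0000); enqueue [0,2,5]
  #10 pop 3: in=1111 → 1111 (no change)
  #11 pop 6: in=1111 → 0111 (was 0000); enqueue [4]
  #12 pop 0: in=1111 → 1001 (no change)
  #13 pop 2: in=1010 → 1010 (no change)
  #14 pop 5: in=1111 → 1010 (no change)
  #15 pop 4: in=1111 → 1000 (no change)

Fixpoint:
  val[0] = 1001
  val[1] = 1010
  val[2] = 1010
  val[3] = 1111
  val[4] = 1000
  val[5] = 1010
  val[6] = 0111
  val[7] = 1111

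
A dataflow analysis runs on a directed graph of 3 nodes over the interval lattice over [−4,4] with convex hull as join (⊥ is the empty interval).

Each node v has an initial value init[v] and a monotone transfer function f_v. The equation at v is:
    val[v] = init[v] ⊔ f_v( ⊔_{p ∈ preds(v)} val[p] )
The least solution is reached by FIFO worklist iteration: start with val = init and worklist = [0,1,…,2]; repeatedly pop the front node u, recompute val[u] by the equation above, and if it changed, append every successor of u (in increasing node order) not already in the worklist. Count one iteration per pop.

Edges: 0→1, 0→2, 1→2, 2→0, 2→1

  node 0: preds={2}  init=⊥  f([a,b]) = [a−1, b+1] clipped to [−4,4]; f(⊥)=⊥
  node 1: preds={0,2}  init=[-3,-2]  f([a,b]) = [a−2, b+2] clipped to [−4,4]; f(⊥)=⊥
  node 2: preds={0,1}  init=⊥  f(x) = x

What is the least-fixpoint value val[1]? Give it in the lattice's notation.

[-4,4]

Iteration log — 12 steps:
  step 1. node 0  ⊔preds=⊥  new=⊥  stable
  step 2. node 1  ⊔preds=⊥  new=[-3,-2]  stable
  step 3. node 2  ⊔preds=[-3,-2]  new=[-3,-2]  old=⊥  +wl: 0,1
  step 4. node 0  ⊔preds=[-3,-2]  new=[-4,-1]  old=⊥  +wl: 2
  step 5. node 1  ⊔preds=[-4,-1]  new=[-4,1]  old=[-3,-2]  +wl: 
  step 6. node 2  ⊔preds=[-4,1]  new=[-4,1]  old=[-3,-2]  +wl: 0,1
  step 7. node 0  ⊔preds=[-4,1]  new=[-4,2]  old=[-4,-1]  +wl: 2
  step 8. node 1  ⊔preds=[-4,2]  new=[-4,4]  old=[-4,1]  +wl: 
  step 9. node 2  ⊔preds=[-4,4]  new=[-4,4]  old=[-4,1]  +wl: 0,1
  step 10. node 0  ⊔preds=[-4,4]  new=[-4,4]  old=[-4,2]  +wl: 2
  step 11. node 1  ⊔preds=[-4,4]  new=[-4,4]  stable
  step 12. node 2  ⊔preds=[-4,4]  new=[-4,4]  stable

Least fixpoint reached:
  node 0: [-4,4]
  node 1: [-4,4]
  node 2: [-4,4]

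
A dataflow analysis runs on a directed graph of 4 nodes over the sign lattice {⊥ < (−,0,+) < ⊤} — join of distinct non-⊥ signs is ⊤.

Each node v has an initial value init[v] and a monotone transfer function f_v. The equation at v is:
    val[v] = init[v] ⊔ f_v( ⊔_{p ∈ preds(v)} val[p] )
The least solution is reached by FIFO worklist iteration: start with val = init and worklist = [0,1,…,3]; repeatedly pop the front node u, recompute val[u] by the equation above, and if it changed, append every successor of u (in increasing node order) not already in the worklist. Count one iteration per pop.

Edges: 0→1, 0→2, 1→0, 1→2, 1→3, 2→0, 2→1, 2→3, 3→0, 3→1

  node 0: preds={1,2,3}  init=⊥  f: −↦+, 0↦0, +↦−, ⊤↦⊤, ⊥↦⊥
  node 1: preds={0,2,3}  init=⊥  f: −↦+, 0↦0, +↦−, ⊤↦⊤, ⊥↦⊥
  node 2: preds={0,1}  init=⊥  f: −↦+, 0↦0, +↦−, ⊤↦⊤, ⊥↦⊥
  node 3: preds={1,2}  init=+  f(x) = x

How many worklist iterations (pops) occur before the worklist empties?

7

Trace (7 dequeues):
  [1] u=0 | in + | out − | prev ⊥ | push {}
  [2] u=1 | in ⊤ | out ⊤ | prev ⊥ | push {0}
  [3] u=2 | in ⊤ | out ⊤ | prev ⊥ | push {1}
  [4] u=3 | in ⊤ | out ⊤ | prev + | push {}
  [5] u=0 | in ⊤ | out ⊤ | prev − | push {2}
  [6] u=1 | in ⊤ | out ⊤ | ==
  [7] u=2 | in ⊤ | out ⊤ | ==

Converged values:
  [0] ⊤
  [1] ⊤
  [2] ⊤
  [3] ⊤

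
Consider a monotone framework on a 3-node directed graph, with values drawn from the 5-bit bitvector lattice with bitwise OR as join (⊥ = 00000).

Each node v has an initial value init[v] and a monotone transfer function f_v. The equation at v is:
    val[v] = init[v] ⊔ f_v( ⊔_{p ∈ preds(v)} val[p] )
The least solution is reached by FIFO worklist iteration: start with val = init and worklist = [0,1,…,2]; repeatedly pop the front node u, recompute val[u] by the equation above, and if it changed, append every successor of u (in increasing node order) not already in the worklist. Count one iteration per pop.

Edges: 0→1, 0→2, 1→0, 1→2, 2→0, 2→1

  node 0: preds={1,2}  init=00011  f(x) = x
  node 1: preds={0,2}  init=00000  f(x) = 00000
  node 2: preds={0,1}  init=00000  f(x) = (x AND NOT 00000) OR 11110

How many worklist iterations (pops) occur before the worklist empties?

Trace (6 dequeues):
  [1] u=0 | in 00000 | out 00011 | ==
  [2] u=1 | in 00011 | out 00000 | ==
  [3] u=2 | in 00011 | out 11111 | prev 00000 | push {0,1}
  [4] u=0 | in 11111 | out 11111 | prev 00011 | push {2}
  [5] u=1 | in 11111 | out 00000 | ==
  [6] u=2 | in 11111 | out 11111 | ==

Converged values:
  [0] 11111
  [1] 00000
  [2] 11111

6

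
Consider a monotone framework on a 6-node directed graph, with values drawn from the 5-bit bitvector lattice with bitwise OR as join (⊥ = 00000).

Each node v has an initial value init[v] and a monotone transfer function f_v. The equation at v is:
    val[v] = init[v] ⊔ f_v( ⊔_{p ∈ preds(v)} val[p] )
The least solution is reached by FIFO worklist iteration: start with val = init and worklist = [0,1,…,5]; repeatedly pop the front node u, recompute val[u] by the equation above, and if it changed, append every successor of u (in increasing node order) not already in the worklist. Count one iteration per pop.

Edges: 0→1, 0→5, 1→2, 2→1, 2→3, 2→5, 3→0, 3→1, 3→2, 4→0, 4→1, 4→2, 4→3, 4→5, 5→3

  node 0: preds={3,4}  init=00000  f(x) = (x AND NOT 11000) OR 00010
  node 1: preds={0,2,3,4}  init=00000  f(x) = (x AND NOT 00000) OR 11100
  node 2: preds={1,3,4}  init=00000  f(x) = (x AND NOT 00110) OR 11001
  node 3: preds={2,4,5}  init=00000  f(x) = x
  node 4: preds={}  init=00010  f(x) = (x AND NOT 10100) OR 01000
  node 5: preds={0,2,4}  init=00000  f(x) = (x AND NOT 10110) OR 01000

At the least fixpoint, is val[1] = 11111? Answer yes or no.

yes

Worklist (12 pops):
  #1 pop 0: in=00010 → 00010 (was 00000); enqueue []
  #2 pop 1: in=00010 → 11110 (was 00000); enqueue []
  #3 pop 2: in=11110 → 11001 (was 00000); enqueue [1]
  #4 pop 3: in=11011 → 11011 (was 00000); enqueue [0,2]
  #5 pop 4: in=00000 → 01010 (was 00010); enqueue [3]
  #6 pop 5: in=11011 → 01001 (was 00000); enqueue []
  #7 pop 1: in=11011 → 11111 (was 11110); enqueue []
  #8 pop 0: in=11011 → 00011 (was 00010); enqueue [1,5]
  #9 pop 2: in=11111 → 11001 (no change)
  #10 pop 3: in=11011 → 11011 (no change)
  #11 pop 1: in=11011 → 11111 (no change)
  #12 pop 5: in=11011 → 01001 (no change)

Fixpoint:
  val[0] = 00011
  val[1] = 11111
  val[2] = 11001
  val[3] = 11011
  val[4] = 01010
  val[5] = 01001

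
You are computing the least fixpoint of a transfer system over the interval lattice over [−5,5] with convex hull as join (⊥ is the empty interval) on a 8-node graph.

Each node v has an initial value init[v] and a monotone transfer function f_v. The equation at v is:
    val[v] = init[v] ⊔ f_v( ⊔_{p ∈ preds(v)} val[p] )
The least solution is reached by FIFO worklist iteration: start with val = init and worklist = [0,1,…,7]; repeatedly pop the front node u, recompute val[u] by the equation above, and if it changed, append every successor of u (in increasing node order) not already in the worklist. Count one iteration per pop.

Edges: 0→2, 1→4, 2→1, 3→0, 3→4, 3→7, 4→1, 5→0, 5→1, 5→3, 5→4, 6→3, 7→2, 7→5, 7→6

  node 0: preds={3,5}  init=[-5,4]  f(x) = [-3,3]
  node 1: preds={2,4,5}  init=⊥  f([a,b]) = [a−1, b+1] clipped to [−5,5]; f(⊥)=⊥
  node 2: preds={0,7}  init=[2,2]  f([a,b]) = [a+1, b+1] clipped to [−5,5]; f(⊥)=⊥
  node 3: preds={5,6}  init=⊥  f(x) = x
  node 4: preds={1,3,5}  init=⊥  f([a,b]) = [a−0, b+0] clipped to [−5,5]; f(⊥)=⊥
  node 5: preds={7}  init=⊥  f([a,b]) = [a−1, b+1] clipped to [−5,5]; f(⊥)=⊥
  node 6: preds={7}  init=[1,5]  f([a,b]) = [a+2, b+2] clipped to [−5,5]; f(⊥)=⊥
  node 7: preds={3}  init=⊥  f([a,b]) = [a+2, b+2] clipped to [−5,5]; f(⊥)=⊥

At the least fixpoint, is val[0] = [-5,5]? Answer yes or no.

no

Iteration log — 17 steps:
  step 1. node 0  ⊔preds=⊥  new=[-5,4]  stable
  step 2. node 1  ⊔preds=[2,2]  new=[1,3]  old=⊥  +wl: 
  step 3. node 2  ⊔preds=[-5,4]  new=[-4,5]  old=[2,2]  +wl: 1
  step 4. node 3  ⊔preds=[1,5]  new=[1,5]  old=⊥  +wl: 0
  step 5. node 4  ⊔preds=[1,5]  new=[1,5]  old=⊥  +wl: 
  step 6. node 5  ⊔preds=⊥  new=⊥  stable
  step 7. node 6  ⊔preds=⊥  new=[1,5]  stable
  step 8. node 7  ⊔preds=[1,5]  new=[3,5]  old=⊥  +wl: 2,5,6
  step 9. node 1  ⊔preds=[-4,5]  new=[-5,5]  old=[1,3]  +wl: 4
  step 10. node 0  ⊔preds=[1,5]  new=[-5,4]  stable
  step 11. node 2  ⊔preds=[-5,5]  new=[-4,5]  stable
  step 12. node 5  ⊔preds=[3,5]  new=[2,5]  old=⊥  +wl: 0,1,3
  step 13. node 6  ⊔preds=[3,5]  new=[1,5]  stable
  step 14. node 4  ⊔preds=[-5,5]  new=[-5,5]  old=[1,5]  +wl: 
  step 15. node 0  ⊔preds=[1,5]  new=[-5,4]  stable
  step 16. node 1  ⊔preds=[-5,5]  new=[-5,5]  stable
  step 17. node 3  ⊔preds=[1,5]  new=[1,5]  stable

Least fixpoint reached:
  node 0: [-5,4]
  node 1: [-5,5]
  node 2: [-4,5]
  node 3: [1,5]
  node 4: [-5,5]
  node 5: [2,5]
  node 6: [1,5]
  node 7: [3,5]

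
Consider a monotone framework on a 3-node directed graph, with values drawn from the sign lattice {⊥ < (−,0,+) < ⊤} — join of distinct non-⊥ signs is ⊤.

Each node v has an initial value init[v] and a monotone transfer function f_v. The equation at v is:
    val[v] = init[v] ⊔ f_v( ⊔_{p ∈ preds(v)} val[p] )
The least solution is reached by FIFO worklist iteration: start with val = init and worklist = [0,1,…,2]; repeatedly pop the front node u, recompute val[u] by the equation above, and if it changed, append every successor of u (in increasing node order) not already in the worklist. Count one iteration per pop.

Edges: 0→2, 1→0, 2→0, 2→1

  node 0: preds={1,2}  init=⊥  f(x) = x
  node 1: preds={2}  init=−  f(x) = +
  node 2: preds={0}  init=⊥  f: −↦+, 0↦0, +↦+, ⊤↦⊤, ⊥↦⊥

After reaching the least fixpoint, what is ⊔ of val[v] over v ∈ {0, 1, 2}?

Iteration log — 8 steps:
  step 1. node 0  ⊔preds=−  new=−  old=⊥  +wl: 
  step 2. node 1  ⊔preds=⊥  new=⊤  old=−  +wl: 0
  step 3. node 2  ⊔preds=−  new=+  old=⊥  +wl: 1
  step 4. node 0  ⊔preds=⊤  new=⊤  old=−  +wl: 2
  step 5. node 1  ⊔preds=+  new=⊤  stable
  step 6. node 2  ⊔preds=⊤  new=⊤  old=+  +wl: 0,1
  step 7. node 0  ⊔preds=⊤  new=⊤  stable
  step 8. node 1  ⊔preds=⊤  new=⊤  stable

Least fixpoint reached:
  node 0: ⊤
  node 1: ⊤
  node 2: ⊤

⊤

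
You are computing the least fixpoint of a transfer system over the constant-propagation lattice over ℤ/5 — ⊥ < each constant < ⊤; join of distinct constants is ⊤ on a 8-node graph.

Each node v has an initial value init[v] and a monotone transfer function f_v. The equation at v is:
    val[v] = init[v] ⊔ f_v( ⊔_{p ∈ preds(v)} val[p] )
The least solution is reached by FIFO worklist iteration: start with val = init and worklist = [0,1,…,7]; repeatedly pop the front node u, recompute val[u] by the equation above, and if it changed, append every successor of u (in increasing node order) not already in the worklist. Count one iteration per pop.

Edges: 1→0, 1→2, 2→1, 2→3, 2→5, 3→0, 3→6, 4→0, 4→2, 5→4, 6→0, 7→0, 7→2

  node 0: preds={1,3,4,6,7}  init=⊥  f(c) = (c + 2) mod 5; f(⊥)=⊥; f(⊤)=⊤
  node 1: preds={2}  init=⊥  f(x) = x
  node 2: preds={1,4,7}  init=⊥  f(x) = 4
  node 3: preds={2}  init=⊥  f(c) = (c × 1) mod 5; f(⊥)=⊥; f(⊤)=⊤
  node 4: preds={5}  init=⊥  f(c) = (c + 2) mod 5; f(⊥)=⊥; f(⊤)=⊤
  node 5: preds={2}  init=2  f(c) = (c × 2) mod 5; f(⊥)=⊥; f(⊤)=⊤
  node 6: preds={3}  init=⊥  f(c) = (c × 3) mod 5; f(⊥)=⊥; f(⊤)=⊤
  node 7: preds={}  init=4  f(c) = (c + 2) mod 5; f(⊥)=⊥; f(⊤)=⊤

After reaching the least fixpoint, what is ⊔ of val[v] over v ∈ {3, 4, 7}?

Worklist (14 pops):
  #1 pop 0: in=4 → 1 (was ⊥); enqueue []
  #2 pop 1: in=⊥ → ⊥ (no change)
  #3 pop 2: in=4 → 4 (was ⊥); enqueue [1]
  #4 pop 3: in=4 → 4 (was ⊥); enqueue [0]
  #5 pop 4: in=2 → 4 (was ⊥); enqueue [2]
  #6 pop 5: in=4 → ⊤ (was 2); enqueue [4]
  #7 pop 6: in=4 → 2 (was ⊥); enqueue []
  #8 pop 7: in=⊥ → 4 (no change)
  #9 pop 1: in=4 → 4 (was ⊥); enqueue []
  #10 pop 0: in=⊤ → ⊤ (was 1); enqueue []
  #11 pop 2: in=4 → 4 (no change)
  #12 pop 4: in=⊤ → ⊤ (was 4); enqueue [0,2]
  #13 pop 0: in=⊤ → ⊤ (no change)
  #14 pop 2: in=⊤ → 4 (no change)

Fixpoint:
  val[0] = ⊤
  val[1] = 4
  val[2] = 4
  val[3] = 4
  val[4] = ⊤
  val[5] = ⊤
  val[6] = 2
  val[7] = 4

⊤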